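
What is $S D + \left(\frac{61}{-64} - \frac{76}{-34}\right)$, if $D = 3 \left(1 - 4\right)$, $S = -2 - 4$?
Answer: $\frac{60147}{1088} \approx 55.282$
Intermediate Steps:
$S = -6$ ($S = -2 - 4 = -6$)
$D = -9$ ($D = 3 \left(-3\right) = -9$)
$S D + \left(\frac{61}{-64} - \frac{76}{-34}\right) = \left(-6\right) \left(-9\right) + \left(\frac{61}{-64} - \frac{76}{-34}\right) = 54 + \left(61 \left(- \frac{1}{64}\right) - - \frac{38}{17}\right) = 54 + \left(- \frac{61}{64} + \frac{38}{17}\right) = 54 + \frac{1395}{1088} = \frac{60147}{1088}$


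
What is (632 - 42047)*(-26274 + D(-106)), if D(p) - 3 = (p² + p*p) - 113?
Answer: 162015480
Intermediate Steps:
D(p) = -110 + 2*p² (D(p) = 3 + ((p² + p*p) - 113) = 3 + ((p² + p²) - 113) = 3 + (2*p² - 113) = 3 + (-113 + 2*p²) = -110 + 2*p²)
(632 - 42047)*(-26274 + D(-106)) = (632 - 42047)*(-26274 + (-110 + 2*(-106)²)) = -41415*(-26274 + (-110 + 2*11236)) = -41415*(-26274 + (-110 + 22472)) = -41415*(-26274 + 22362) = -41415*(-3912) = 162015480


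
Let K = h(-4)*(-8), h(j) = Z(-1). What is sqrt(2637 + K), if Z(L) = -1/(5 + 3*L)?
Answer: sqrt(2641) ≈ 51.391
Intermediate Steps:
h(j) = -1/2 (h(j) = -1/(5 + 3*(-1)) = -1/(5 - 3) = -1/2)
K = 4 (K = -1/2*(-8) = 4)
sqrt(2637 + K) = sqrt(2637 + 4) = sqrt(2641)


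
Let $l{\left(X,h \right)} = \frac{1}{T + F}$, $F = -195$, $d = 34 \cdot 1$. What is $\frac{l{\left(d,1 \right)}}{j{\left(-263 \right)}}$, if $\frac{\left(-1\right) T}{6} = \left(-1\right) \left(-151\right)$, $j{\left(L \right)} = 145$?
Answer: $- \frac{1}{159645} \approx -6.2639 \cdot 10^{-6}$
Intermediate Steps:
$d = 34$
$T = -906$ ($T = - 6 \left(\left(-1\right) \left(-151\right)\right) = \left(-6\right) 151 = -906$)
$l{\left(X,h \right)} = - \frac{1}{1101}$ ($l{\left(X,h \right)} = \frac{1}{-906 - 195} = \frac{1}{-1101} = - \frac{1}{1101}$)
$\frac{l{\left(d,1 \right)}}{j{\left(-263 \right)}} = - \frac{1}{1101 \cdot 145} = \left(- \frac{1}{1101}\right) \frac{1}{145} = - \frac{1}{159645}$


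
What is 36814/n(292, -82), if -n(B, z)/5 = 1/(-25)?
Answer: 184070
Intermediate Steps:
n(B, z) = 1/5 (n(B, z) = -5/(-25) = -5*(-1/25) = 1/5)
36814/n(292, -82) = 36814/(1/5) = 36814*5 = 184070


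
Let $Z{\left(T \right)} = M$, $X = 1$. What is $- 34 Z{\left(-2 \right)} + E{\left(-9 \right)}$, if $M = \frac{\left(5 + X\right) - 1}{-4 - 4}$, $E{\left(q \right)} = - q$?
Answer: $\frac{121}{4} \approx 30.25$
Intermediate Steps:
$M = - \frac{5}{8}$ ($M = \frac{\left(5 + 1\right) - 1}{-4 - 4} = \frac{6 - 1}{-8} = \left(- \frac{1}{8}\right) 5 = - \frac{5}{8} \approx -0.625$)
$Z{\left(T \right)} = - \frac{5}{8}$
$- 34 Z{\left(-2 \right)} + E{\left(-9 \right)} = \left(-34\right) \left(- \frac{5}{8}\right) - -9 = \frac{85}{4} + 9 = \frac{121}{4}$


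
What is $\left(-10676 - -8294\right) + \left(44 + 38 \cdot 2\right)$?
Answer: $-2262$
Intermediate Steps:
$\left(-10676 - -8294\right) + \left(44 + 38 \cdot 2\right) = \left(-10676 + 8294\right) + \left(44 + 76\right) = -2382 + 120 = -2262$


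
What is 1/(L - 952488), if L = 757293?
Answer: -1/195195 ≈ -5.1231e-6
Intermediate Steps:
1/(L - 952488) = 1/(757293 - 952488) = 1/(-195195) = -1/195195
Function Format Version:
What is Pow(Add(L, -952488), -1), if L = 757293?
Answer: Rational(-1, 195195) ≈ -5.1231e-6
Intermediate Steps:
Pow(Add(L, -952488), -1) = Pow(Add(757293, -952488), -1) = Pow(-195195, -1) = Rational(-1, 195195)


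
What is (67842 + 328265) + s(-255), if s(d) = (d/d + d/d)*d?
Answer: 395597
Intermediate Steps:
s(d) = 2*d (s(d) = (1 + 1)*d = 2*d)
(67842 + 328265) + s(-255) = (67842 + 328265) + 2*(-255) = 396107 - 510 = 395597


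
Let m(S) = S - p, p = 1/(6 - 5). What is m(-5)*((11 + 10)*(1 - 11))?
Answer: 1260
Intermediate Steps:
p = 1 (p = 1/1 = 1)
m(S) = -1 + S (m(S) = S - 1*1 = S - 1 = -1 + S)
m(-5)*((11 + 10)*(1 - 11)) = (-1 - 5)*((11 + 10)*(1 - 11)) = -126*(-10) = -6*(-210) = 1260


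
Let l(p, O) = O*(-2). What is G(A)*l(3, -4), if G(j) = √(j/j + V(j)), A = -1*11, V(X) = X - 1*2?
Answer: 16*I*√3 ≈ 27.713*I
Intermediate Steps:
V(X) = -2 + X (V(X) = X - 2 = -2 + X)
l(p, O) = -2*O
A = -11
G(j) = √(-1 + j) (G(j) = √(j/j + (-2 + j)) = √(1 + (-2 + j)) = √(-1 + j))
G(A)*l(3, -4) = √(-1 - 11)*(-2*(-4)) = √(-12)*8 = (2*I*√3)*8 = 16*I*√3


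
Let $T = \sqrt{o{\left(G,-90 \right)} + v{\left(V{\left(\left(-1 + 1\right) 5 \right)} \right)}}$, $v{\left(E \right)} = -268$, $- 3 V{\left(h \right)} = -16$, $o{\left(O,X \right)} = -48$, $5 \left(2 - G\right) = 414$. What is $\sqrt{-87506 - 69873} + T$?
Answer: $i \left(\sqrt{157379} + 2 \sqrt{79}\right) \approx 414.49 i$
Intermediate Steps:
$G = - \frac{404}{5}$ ($G = 2 - \frac{414}{5} = - \frac{404}{5} \approx -80.8$)
$V{\left(h \right)} = \frac{16}{3}$ ($V{\left(h \right)} = \left(- \frac{1}{3}\right) \left(-16\right) = \frac{16}{3}$)
$T = 2 i \sqrt{79}$ ($T = \sqrt{-48 - 268} = \sqrt{-316} = 2 i \sqrt{79} \approx 17.776 i$)
$\sqrt{-87506 - 69873} + T = \sqrt{-87506 - 69873} + 2 i \sqrt{79} = \sqrt{-157379} + 2 i \sqrt{79} = i \sqrt{157379} + 2 i \sqrt{79}$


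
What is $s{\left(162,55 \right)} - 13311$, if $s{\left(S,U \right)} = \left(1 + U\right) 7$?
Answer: $-12919$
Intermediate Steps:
$s{\left(S,U \right)} = 7 + 7 U$
$s{\left(162,55 \right)} - 13311 = \left(7 + 7 \cdot 55\right) - 13311 = \left(7 + 385\right) - 13311 = 392 - 13311 = -12919$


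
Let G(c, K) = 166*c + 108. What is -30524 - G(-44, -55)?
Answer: -23328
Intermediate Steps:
G(c, K) = 108 + 166*c
-30524 - G(-44, -55) = -30524 - (108 + 166*(-44)) = -30524 - (108 - 7304) = -30524 - 1*(-7196) = -30524 + 7196 = -23328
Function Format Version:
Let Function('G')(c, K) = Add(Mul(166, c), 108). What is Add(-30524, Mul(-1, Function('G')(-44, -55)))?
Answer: -23328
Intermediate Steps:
Function('G')(c, K) = Add(108, Mul(166, c))
Add(-30524, Mul(-1, Function('G')(-44, -55))) = Add(-30524, Mul(-1, Add(108, Mul(166, -44)))) = Add(-30524, Mul(-1, Add(108, -7304))) = Add(-30524, Mul(-1, -7196)) = Add(-30524, 7196) = -23328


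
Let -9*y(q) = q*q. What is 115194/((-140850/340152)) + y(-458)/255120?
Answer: -249912250464629/898341300 ≈ -2.7819e+5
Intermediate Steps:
y(q) = -q²/9 (y(q) = -q*q/9 = -q²/9)
115194/((-140850/340152)) + y(-458)/255120 = 115194/((-140850/340152)) - ⅑*(-458)²/255120 = 115194/((-140850*1/340152)) - ⅑*209764*(1/255120) = 115194/(-23475/56692) - 209764/9*1/255120 = 115194*(-56692/23475) - 52441/574020 = -2176859416/7825 - 52441/574020 = -249912250464629/898341300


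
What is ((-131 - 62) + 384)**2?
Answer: 36481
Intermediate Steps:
((-131 - 62) + 384)**2 = (-193 + 384)**2 = 191**2 = 36481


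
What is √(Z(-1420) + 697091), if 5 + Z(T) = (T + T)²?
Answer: √8762686 ≈ 2960.2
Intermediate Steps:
Z(T) = -5 + 4*T² (Z(T) = -5 + (T + T)² = -5 + (2*T)² = -5 + 4*T²)
√(Z(-1420) + 697091) = √((-5 + 4*(-1420)²) + 697091) = √((-5 + 4*2016400) + 697091) = √((-5 + 8065600) + 697091) = √(8065595 + 697091) = √8762686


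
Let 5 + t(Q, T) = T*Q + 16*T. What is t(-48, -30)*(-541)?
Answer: -516655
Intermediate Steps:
t(Q, T) = -5 + 16*T + Q*T (t(Q, T) = -5 + (T*Q + 16*T) = -5 + (Q*T + 16*T) = -5 + (16*T + Q*T) = -5 + 16*T + Q*T)
t(-48, -30)*(-541) = (-5 + 16*(-30) - 48*(-30))*(-541) = (-5 - 480 + 1440)*(-541) = 955*(-541) = -516655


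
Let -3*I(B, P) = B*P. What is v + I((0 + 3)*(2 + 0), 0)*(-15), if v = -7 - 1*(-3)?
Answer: -4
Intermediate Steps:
v = -4 (v = -7 + 3 = -4)
I(B, P) = -B*P/3
v + I((0 + 3)*(2 + 0), 0)*(-15) = -4 - ⅓*(0 + 3)*(2 + 0)*0*(-15) = -4 - ⅓*3*2*0*(-15) = -4 - ⅓*6*0*(-15) = -4 + 0*(-15) = -4 + 0 = -4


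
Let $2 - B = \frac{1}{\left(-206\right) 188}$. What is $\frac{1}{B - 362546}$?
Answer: $- \frac{38728}{14040604031} \approx -2.7583 \cdot 10^{-6}$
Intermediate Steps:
$B = \frac{77457}{38728}$ ($B = 2 - \frac{1}{\left(-206\right) 188} = 2 - \frac{1}{-38728} = 2 - - \frac{1}{38728} = 2 + \frac{1}{38728} = \frac{77457}{38728} \approx 2.0$)
$\frac{1}{B - 362546} = \frac{1}{\frac{77457}{38728} - 362546} = \frac{1}{- \frac{14040604031}{38728}} = - \frac{38728}{14040604031}$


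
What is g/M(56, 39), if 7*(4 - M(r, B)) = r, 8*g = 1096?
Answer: -137/4 ≈ -34.250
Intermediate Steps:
g = 137 (g = (⅛)*1096 = 137)
M(r, B) = 4 - r/7
g/M(56, 39) = 137/(4 - ⅐*56) = 137/(4 - 8) = 137/(-4) = 137*(-¼) = -137/4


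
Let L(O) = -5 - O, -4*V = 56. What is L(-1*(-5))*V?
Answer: 140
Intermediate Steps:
V = -14 (V = -¼*56 = -14)
L(-1*(-5))*V = (-5 - (-1)*(-5))*(-14) = (-5 - 1*5)*(-14) = (-5 - 5)*(-14) = -10*(-14) = 140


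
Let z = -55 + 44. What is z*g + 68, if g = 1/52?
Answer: 3525/52 ≈ 67.788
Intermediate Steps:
z = -11
g = 1/52 ≈ 0.019231
z*g + 68 = -11*1/52 + 68 = -11/52 + 68 = 3525/52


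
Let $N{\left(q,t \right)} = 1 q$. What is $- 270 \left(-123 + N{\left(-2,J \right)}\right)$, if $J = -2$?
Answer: $33750$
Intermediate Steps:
$N{\left(q,t \right)} = q$
$- 270 \left(-123 + N{\left(-2,J \right)}\right) = - 270 \left(-123 - 2\right) = \left(-270\right) \left(-125\right) = 33750$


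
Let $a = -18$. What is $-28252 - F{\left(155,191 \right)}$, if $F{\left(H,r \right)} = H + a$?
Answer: $-28389$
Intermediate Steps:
$F{\left(H,r \right)} = -18 + H$ ($F{\left(H,r \right)} = H - 18 = -18 + H$)
$-28252 - F{\left(155,191 \right)} = -28252 - \left(-18 + 155\right) = -28252 - 137 = -28389$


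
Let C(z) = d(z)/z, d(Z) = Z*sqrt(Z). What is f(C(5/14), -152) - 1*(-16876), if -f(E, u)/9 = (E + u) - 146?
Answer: 19558 - 9*sqrt(70)/14 ≈ 19553.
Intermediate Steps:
d(Z) = Z**(3/2)
C(z) = sqrt(z) (C(z) = z**(3/2)/z = sqrt(z))
f(E, u) = 1314 - 9*E - 9*u (f(E, u) = -9*((E + u) - 146) = -9*(-146 + E + u) = 1314 - 9*E - 9*u)
f(C(5/14), -152) - 1*(-16876) = (1314 - 9*sqrt(70)/14 - 9*(-152)) - 1*(-16876) = (1314 - 9*sqrt(70)/14 + 1368) + 16876 = (2682 - 9*sqrt(70)/14) + 16876 = 19558 - 9*sqrt(70)/14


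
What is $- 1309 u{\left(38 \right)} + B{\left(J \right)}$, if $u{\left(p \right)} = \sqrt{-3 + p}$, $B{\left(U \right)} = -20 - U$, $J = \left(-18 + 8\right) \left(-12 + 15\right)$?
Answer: $10 - 1309 \sqrt{35} \approx -7734.1$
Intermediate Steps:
$J = -30$ ($J = \left(-10\right) 3 = -30$)
$- 1309 u{\left(38 \right)} + B{\left(J \right)} = - 1309 \sqrt{-3 + 38} - -10 = - 1309 \sqrt{35} + \left(-20 + 30\right) = - 1309 \sqrt{35} + 10 = 10 - 1309 \sqrt{35}$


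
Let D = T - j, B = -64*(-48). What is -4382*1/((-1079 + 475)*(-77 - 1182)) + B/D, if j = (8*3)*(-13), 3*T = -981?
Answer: -389354187/1901090 ≈ -204.81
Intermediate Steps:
T = -327 (T = (⅓)*(-981) = -327)
B = 3072
j = -312 (j = 24*(-13) = -312)
D = -15 (D = -327 - 1*(-312) = -327 + 312 = -15)
-4382*1/((-1079 + 475)*(-77 - 1182)) + B/D = -4382*1/((-1079 + 475)*(-77 - 1182)) + 3072/(-15) = -4382/((-1259*(-604))) + 3072*(-1/15) = -4382/760436 - 1024/5 = -4382*1/760436 - 1024/5 = -2191/380218 - 1024/5 = -389354187/1901090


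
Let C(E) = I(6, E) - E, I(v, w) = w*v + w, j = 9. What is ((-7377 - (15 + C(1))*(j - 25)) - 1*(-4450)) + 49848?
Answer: 47257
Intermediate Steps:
I(v, w) = w + v*w (I(v, w) = v*w + w = w + v*w)
C(E) = 6*E (C(E) = E*(1 + 6) - E = E*7 - E = 7*E - E = 6*E)
((-7377 - (15 + C(1))*(j - 25)) - 1*(-4450)) + 49848 = ((-7377 - (15 + 6*1)*(9 - 25)) - 1*(-4450)) + 49848 = ((-7377 - (15 + 6)*(-16)) + 4450) + 49848 = ((-7377 - 21*(-16)) + 4450) + 49848 = ((-7377 - 1*(-336)) + 4450) + 49848 = ((-7377 + 336) + 4450) + 49848 = (-7041 + 4450) + 49848 = -2591 + 49848 = 47257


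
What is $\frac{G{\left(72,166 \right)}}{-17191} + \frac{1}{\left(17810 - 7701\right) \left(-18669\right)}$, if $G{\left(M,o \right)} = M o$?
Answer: $- \frac{2255640272983}{3244370116911} \approx -0.69525$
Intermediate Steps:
$\frac{G{\left(72,166 \right)}}{-17191} + \frac{1}{\left(17810 - 7701\right) \left(-18669\right)} = \frac{72 \cdot 166}{-17191} + \frac{1}{\left(17810 - 7701\right) \left(-18669\right)} = 11952 \left(- \frac{1}{17191}\right) + \frac{1}{10109} \left(- \frac{1}{18669}\right) = - \frac{11952}{17191} + \frac{1}{10109} \left(- \frac{1}{18669}\right) = - \frac{11952}{17191} - \frac{1}{188724921} = - \frac{2255640272983}{3244370116911}$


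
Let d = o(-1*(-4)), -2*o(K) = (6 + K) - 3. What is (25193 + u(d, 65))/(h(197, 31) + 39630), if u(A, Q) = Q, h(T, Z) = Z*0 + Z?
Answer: 25258/39661 ≈ 0.63685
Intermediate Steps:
h(T, Z) = Z (h(T, Z) = 0 + Z = Z)
o(K) = -3/2 - K/2 (o(K) = -((6 + K) - 3)/2 = -(3 + K)/2 = -3/2 - K/2)
d = -7/2 (d = -3/2 - (-1)*(-4)/2 = -3/2 - 1/2*4 = -3/2 - 2 = -7/2 ≈ -3.5000)
(25193 + u(d, 65))/(h(197, 31) + 39630) = (25193 + 65)/(31 + 39630) = 25258/39661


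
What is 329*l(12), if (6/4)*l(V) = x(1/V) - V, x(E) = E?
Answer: -47047/18 ≈ -2613.7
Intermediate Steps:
l(V) = -2*V/3 + 2/(3*V) (l(V) = 2*(1/V - V)/3 = -2*V/3 + 2/(3*V))
329*l(12) = 329*((⅔)*(1 - 1*12²)/12) = 329*((⅔)*(1/12)*(1 - 1*144)) = 329*((⅔)*(1/12)*(1 - 144)) = 329*((⅔)*(1/12)*(-143)) = 329*(-143/18) = -47047/18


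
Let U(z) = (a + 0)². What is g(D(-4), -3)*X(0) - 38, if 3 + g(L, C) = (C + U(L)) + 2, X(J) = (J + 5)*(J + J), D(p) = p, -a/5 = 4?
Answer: -38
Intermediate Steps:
a = -20 (a = -5*4 = -20)
X(J) = 2*J*(5 + J) (X(J) = (5 + J)*(2*J) = 2*J*(5 + J))
U(z) = 400 (U(z) = (-20 + 0)² = (-20)² = 400)
g(L, C) = 399 + C (g(L, C) = -3 + ((C + 400) + 2) = -3 + ((400 + C) + 2) = -3 + (402 + C) = 399 + C)
g(D(-4), -3)*X(0) - 38 = (399 - 3)*(2*0*(5 + 0)) - 38 = 396*(2*0*5) - 38 = 396*0 - 38 = 0 - 38 = -38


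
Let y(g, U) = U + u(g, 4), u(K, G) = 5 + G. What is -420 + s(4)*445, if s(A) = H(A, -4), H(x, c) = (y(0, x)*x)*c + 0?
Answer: -92980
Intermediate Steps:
y(g, U) = 9 + U (y(g, U) = U + (5 + 4) = U + 9 = 9 + U)
H(x, c) = c*x*(9 + x) (H(x, c) = ((9 + x)*x)*c + 0 = (x*(9 + x))*c + 0 = c*x*(9 + x) + 0 = c*x*(9 + x))
s(A) = -4*A*(9 + A)
-420 + s(4)*445 = -420 - 4*4*(9 + 4)*445 = -420 - 4*4*13*445 = -420 - 208*445 = -420 - 92560 = -92980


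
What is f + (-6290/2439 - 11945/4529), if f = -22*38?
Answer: -9292270381/11046231 ≈ -841.22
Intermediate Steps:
f = -836
f + (-6290/2439 - 11945/4529) = -836 + (-6290/2439 - 11945/4529) = -836 - 57621265/11046231 = -9292270381/11046231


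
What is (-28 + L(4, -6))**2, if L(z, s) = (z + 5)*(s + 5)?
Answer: 1369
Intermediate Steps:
L(z, s) = (5 + s)*(5 + z) (L(z, s) = (5 + z)*(5 + s) = (5 + s)*(5 + z))
(-28 + L(4, -6))**2 = (-28 + (25 + 5*(-6) + 5*4 - 6*4))**2 = (-28 + (25 - 30 + 20 - 24))**2 = (-28 - 9)**2 = (-37)**2 = 1369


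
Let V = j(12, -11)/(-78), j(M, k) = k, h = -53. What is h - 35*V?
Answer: -4519/78 ≈ -57.936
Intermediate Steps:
V = 11/78 (V = -11/(-78) = -11*(-1/78) = 11/78 ≈ 0.14103)
h - 35*V = -53 - 35*11/78 = -53 - 385/78 = -4519/78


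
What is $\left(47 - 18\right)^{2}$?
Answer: $841$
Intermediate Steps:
$\left(47 - 18\right)^{2} = 29^{2} = 841$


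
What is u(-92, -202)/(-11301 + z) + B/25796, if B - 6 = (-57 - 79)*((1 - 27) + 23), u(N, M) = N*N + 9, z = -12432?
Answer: -104372023/306108234 ≈ -0.34096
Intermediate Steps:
u(N, M) = 9 + N**2 (u(N, M) = N**2 + 9 = 9 + N**2)
B = 414 (B = 6 + (-57 - 79)*((1 - 27) + 23) = 6 - 136*(-26 + 23) = 6 - 136*(-3) = 6 + 408 = 414)
u(-92, -202)/(-11301 + z) + B/25796 = (9 + (-92)**2)/(-11301 - 12432) + 414/25796 = (9 + 8464)/(-23733) + 414*(1/25796) = 8473*(-1/23733) + 207/12898 = -8473/23733 + 207/12898 = -104372023/306108234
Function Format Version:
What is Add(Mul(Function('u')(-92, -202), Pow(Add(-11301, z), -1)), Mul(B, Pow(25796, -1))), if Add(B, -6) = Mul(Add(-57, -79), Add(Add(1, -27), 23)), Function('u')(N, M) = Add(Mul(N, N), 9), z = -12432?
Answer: Rational(-104372023, 306108234) ≈ -0.34096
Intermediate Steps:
Function('u')(N, M) = Add(9, Pow(N, 2)) (Function('u')(N, M) = Add(Pow(N, 2), 9) = Add(9, Pow(N, 2)))
B = 414 (B = Add(6, Mul(Add(-57, -79), Add(Add(1, -27), 23))) = Add(6, Mul(-136, Add(-26, 23))) = Add(6, Mul(-136, -3)) = Add(6, 408) = 414)
Add(Mul(Function('u')(-92, -202), Pow(Add(-11301, z), -1)), Mul(B, Pow(25796, -1))) = Add(Mul(Add(9, Pow(-92, 2)), Pow(Add(-11301, -12432), -1)), Mul(414, Pow(25796, -1))) = Add(Mul(Add(9, 8464), Pow(-23733, -1)), Mul(414, Rational(1, 25796))) = Add(Mul(8473, Rational(-1, 23733)), Rational(207, 12898)) = Add(Rational(-8473, 23733), Rational(207, 12898)) = Rational(-104372023, 306108234)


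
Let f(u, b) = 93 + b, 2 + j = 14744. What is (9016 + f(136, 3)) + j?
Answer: 23854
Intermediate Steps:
j = 14742 (j = -2 + 14744 = 14742)
(9016 + f(136, 3)) + j = (9016 + (93 + 3)) + 14742 = (9016 + 96) + 14742 = 9112 + 14742 = 23854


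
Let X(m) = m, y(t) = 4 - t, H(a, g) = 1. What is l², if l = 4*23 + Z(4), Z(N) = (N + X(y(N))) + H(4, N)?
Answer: 9409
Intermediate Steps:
Z(N) = 5 (Z(N) = (N + (4 - N)) + 1 = 4 + 1 = 5)
l = 97 (l = 4*23 + 5 = 92 + 5 = 97)
l² = 97² = 9409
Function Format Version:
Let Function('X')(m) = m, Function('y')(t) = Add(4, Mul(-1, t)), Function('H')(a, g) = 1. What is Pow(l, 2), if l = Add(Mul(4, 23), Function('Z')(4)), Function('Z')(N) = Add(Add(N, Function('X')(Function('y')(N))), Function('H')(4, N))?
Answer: 9409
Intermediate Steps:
Function('Z')(N) = 5 (Function('Z')(N) = Add(Add(N, Add(4, Mul(-1, N))), 1) = Add(4, 1) = 5)
l = 97 (l = Add(Mul(4, 23), 5) = Add(92, 5) = 97)
Pow(l, 2) = Pow(97, 2) = 9409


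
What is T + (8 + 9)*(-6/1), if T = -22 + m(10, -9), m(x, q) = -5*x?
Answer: -174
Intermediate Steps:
T = -72 (T = -22 - 5*10 = -22 - 50 = -72)
T + (8 + 9)*(-6/1) = -72 + (8 + 9)*(-6/1) = -72 + 17*(-6*1) = -72 + 17*(-6) = -72 - 102 = -174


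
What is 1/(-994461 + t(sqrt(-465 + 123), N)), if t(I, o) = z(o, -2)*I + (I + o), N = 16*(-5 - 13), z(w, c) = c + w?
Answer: I/(3*(-331583*I + 289*sqrt(38))) ≈ -1.0052e-6 + 5.401e-9*I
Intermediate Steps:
N = -288 (N = 16*(-18) = -288)
t(I, o) = I + o + I*(-2 + o) (t(I, o) = (-2 + o)*I + (I + o) = I*(-2 + o) + (I + o) = I + o + I*(-2 + o))
1/(-994461 + t(sqrt(-465 + 123), N)) = 1/(-994461 + (-288 - sqrt(-465 + 123) + sqrt(-465 + 123)*(-288))) = 1/(-994461 + (-288 - sqrt(-342) + sqrt(-342)*(-288))) = 1/(-994461 + (-288 - 3*I*sqrt(38) + (3*I*sqrt(38))*(-288))) = 1/(-994461 + (-288 - 3*I*sqrt(38) - 864*I*sqrt(38))) = 1/(-994461 + (-288 - 867*I*sqrt(38))) = 1/(-994749 - 867*I*sqrt(38))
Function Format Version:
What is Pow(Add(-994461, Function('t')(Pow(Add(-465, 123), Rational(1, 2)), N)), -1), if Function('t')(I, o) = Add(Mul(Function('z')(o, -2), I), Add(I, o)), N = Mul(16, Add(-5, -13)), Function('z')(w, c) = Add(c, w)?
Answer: Mul(Rational(1, 3), I, Pow(Add(Mul(-331583, I), Mul(289, Pow(38, Rational(1, 2)))), -1)) ≈ Add(-1.0052e-6, Mul(5.4010e-9, I))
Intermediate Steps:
N = -288 (N = Mul(16, -18) = -288)
Function('t')(I, o) = Add(I, o, Mul(I, Add(-2, o))) (Function('t')(I, o) = Add(Mul(Add(-2, o), I), Add(I, o)) = Add(Mul(I, Add(-2, o)), Add(I, o)) = Add(I, o, Mul(I, Add(-2, o))))
Pow(Add(-994461, Function('t')(Pow(Add(-465, 123), Rational(1, 2)), N)), -1) = Pow(Add(-994461, Add(-288, Mul(-1, Pow(Add(-465, 123), Rational(1, 2))), Mul(Pow(Add(-465, 123), Rational(1, 2)), -288))), -1) = Pow(Add(-994461, Add(-288, Mul(-1, Pow(-342, Rational(1, 2))), Mul(Pow(-342, Rational(1, 2)), -288))), -1) = Pow(Add(-994461, Add(-288, Mul(-1, Mul(3, I, Pow(38, Rational(1, 2)))), Mul(Mul(3, I, Pow(38, Rational(1, 2))), -288))), -1) = Pow(Add(-994461, Add(-288, Mul(-3, I, Pow(38, Rational(1, 2))), Mul(-864, I, Pow(38, Rational(1, 2))))), -1) = Pow(Add(-994461, Add(-288, Mul(-867, I, Pow(38, Rational(1, 2))))), -1) = Pow(Add(-994749, Mul(-867, I, Pow(38, Rational(1, 2)))), -1)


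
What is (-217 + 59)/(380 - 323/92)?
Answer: -14536/34637 ≈ -0.41967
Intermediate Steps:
(-217 + 59)/(380 - 323/92) = -158/(380 - 323*1/92) = -158/(380 - 323/92) = -158/34637/92 = -158*92/34637 = -14536/34637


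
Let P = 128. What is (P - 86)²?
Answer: 1764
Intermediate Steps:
(P - 86)² = (128 - 86)² = 42² = 1764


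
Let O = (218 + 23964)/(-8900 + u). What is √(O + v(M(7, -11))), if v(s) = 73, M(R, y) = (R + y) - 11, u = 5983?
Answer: √550610003/2917 ≈ 8.0443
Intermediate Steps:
M(R, y) = -11 + R + y
O = -24182/2917 (O = (218 + 23964)/(-8900 + 5983) = 24182/(-2917) = 24182*(-1/2917) = -24182/2917 ≈ -8.2900)
√(O + v(M(7, -11))) = √(-24182/2917 + 73) = √(188759/2917) = √550610003/2917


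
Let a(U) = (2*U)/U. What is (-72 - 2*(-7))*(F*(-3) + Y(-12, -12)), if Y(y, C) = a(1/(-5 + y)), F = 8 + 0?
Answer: 1276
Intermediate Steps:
a(U) = 2
F = 8
Y(y, C) = 2
(-72 - 2*(-7))*(F*(-3) + Y(-12, -12)) = (-72 - 2*(-7))*(8*(-3) + 2) = (-72 - 1*(-14))*(-24 + 2) = (-72 + 14)*(-22) = -58*(-22) = 1276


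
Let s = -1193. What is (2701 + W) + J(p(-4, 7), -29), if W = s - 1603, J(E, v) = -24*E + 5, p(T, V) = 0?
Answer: -90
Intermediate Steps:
J(E, v) = 5 - 24*E
W = -2796 (W = -1193 - 1603 = -2796)
(2701 + W) + J(p(-4, 7), -29) = (2701 - 2796) + (5 - 24*0) = -95 + (5 + 0) = -95 + 5 = -90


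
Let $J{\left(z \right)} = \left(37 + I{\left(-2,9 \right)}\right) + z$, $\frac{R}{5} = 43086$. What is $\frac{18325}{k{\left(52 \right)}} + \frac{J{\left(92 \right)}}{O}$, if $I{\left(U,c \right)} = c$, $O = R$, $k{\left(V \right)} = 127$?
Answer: $\frac{657962046}{4559935} \approx 144.29$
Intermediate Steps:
$R = 215430$ ($R = 5 \cdot 43086 = 215430$)
$O = 215430$
$J{\left(z \right)} = 46 + z$ ($J{\left(z \right)} = \left(37 + 9\right) + z = 46 + z$)
$\frac{18325}{k{\left(52 \right)}} + \frac{J{\left(92 \right)}}{O} = \frac{18325}{127} + \frac{46 + 92}{215430} = 18325 \cdot \frac{1}{127} + 138 \cdot \frac{1}{215430} = \frac{18325}{127} + \frac{23}{35905} = \frac{657962046}{4559935}$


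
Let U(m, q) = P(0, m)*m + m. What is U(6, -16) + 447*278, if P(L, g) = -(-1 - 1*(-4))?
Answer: 124254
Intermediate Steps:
P(L, g) = -3 (P(L, g) = -(-1 + 4) = -1*3 = -3)
U(m, q) = -2*m (U(m, q) = -3*m + m = -2*m)
U(6, -16) + 447*278 = -2*6 + 447*278 = -12 + 124266 = 124254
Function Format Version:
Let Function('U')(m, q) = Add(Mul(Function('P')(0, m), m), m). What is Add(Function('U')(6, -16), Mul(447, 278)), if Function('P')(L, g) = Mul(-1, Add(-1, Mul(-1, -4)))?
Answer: 124254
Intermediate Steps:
Function('P')(L, g) = -3 (Function('P')(L, g) = Mul(-1, Add(-1, 4)) = Mul(-1, 3) = -3)
Function('U')(m, q) = Mul(-2, m) (Function('U')(m, q) = Add(Mul(-3, m), m) = Mul(-2, m))
Add(Function('U')(6, -16), Mul(447, 278)) = Add(Mul(-2, 6), Mul(447, 278)) = Add(-12, 124266) = 124254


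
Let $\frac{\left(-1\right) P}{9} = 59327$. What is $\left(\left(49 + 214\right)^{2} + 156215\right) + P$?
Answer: $-308559$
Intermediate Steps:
$P = -533943$ ($P = \left(-9\right) 59327 = -533943$)
$\left(\left(49 + 214\right)^{2} + 156215\right) + P = \left(\left(49 + 214\right)^{2} + 156215\right) - 533943 = \left(263^{2} + 156215\right) - 533943 = \left(69169 + 156215\right) - 533943 = 225384 - 533943 = -308559$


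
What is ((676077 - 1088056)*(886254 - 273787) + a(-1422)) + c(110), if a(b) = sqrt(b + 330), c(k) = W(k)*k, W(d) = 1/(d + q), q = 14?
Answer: -15644059615911/62 + 2*I*sqrt(273) ≈ -2.5232e+11 + 33.045*I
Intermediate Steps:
W(d) = 1/(14 + d) (W(d) = 1/(d + 14) = 1/(14 + d))
c(k) = k/(14 + k)
a(b) = sqrt(330 + b)
((676077 - 1088056)*(886254 - 273787) + a(-1422)) + c(110) = ((676077 - 1088056)*(886254 - 273787) + sqrt(330 - 1422)) + 110/(14 + 110) = (-411979*612467 + sqrt(-1092)) + 110/124 = (-252323542193 + 2*I*sqrt(273)) + 110*(1/124) = (-252323542193 + 2*I*sqrt(273)) + 55/62 = -15644059615911/62 + 2*I*sqrt(273)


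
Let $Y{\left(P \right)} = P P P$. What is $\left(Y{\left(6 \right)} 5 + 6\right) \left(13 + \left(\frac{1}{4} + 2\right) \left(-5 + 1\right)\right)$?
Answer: $4344$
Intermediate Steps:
$Y{\left(P \right)} = P^{3}$ ($Y{\left(P \right)} = P^{2} P = P^{3}$)
$\left(Y{\left(6 \right)} 5 + 6\right) \left(13 + \left(\frac{1}{4} + 2\right) \left(-5 + 1\right)\right) = \left(6^{3} \cdot 5 + 6\right) \left(13 + \left(\frac{1}{4} + 2\right) \left(-5 + 1\right)\right) = \left(216 \cdot 5 + 6\right) \left(13 + \left(\frac{1}{4} + 2\right) \left(-4\right)\right) = \left(1080 + 6\right) \left(13 + \frac{9}{4} \left(-4\right)\right) = 1086 \left(13 - 9\right) = 1086 \cdot 4 = 4344$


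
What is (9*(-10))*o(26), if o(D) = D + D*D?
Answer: -63180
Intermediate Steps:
o(D) = D + D²
(9*(-10))*o(26) = (9*(-10))*(26*(1 + 26)) = -2340*27 = -90*702 = -63180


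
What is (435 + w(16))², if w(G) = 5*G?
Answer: 265225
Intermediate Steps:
(435 + w(16))² = (435 + 5*16)² = (435 + 80)² = 515² = 265225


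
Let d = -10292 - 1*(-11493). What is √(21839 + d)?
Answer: 48*√10 ≈ 151.79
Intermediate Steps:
d = 1201 (d = -10292 + 11493 = 1201)
√(21839 + d) = √(21839 + 1201) = √23040 = 48*√10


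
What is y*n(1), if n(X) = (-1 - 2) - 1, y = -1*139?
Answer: 556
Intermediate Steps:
y = -139
n(X) = -4 (n(X) = -3 - 1 = -4)
y*n(1) = -139*(-4) = 556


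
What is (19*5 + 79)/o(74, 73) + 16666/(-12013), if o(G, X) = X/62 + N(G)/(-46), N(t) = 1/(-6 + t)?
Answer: 66928750570/457058611 ≈ 146.43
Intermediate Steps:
o(G, X) = -1/(46*(-6 + G)) + X/62 (o(G, X) = X/62 + 1/((-6 + G)*(-46)) = X*(1/62) - 1/46/(-6 + G) = X/62 - 1/(46*(-6 + G)) = -1/(46*(-6 + G)) + X/62)
(19*5 + 79)/o(74, 73) + 16666/(-12013) = (19*5 + 79)/(((-31 + 23*73*(-6 + 74))/(1426*(-6 + 74)))) + 16666/(-12013) = (95 + 79)/(((1/1426)*(-31 + 23*73*68)/68)) + 16666*(-1/12013) = 174/(((1/1426)*(1/68)*(-31 + 114172))) - 16666/12013 = 174/(((1/1426)*(1/68)*114141)) - 16666/12013 = 174/(114141/96968) - 16666/12013 = 174*(96968/114141) - 16666/12013 = 5624144/38047 - 16666/12013 = 66928750570/457058611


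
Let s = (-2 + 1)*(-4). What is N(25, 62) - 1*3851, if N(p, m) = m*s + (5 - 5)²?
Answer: -3603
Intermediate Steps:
s = 4 (s = -1*(-4) = 4)
N(p, m) = 4*m (N(p, m) = m*4 + (5 - 5)² = 4*m + 0² = 4*m + 0 = 4*m)
N(25, 62) - 1*3851 = 4*62 - 1*3851 = 248 - 3851 = -3603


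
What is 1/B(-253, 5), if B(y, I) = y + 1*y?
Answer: -1/506 ≈ -0.0019763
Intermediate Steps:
B(y, I) = 2*y (B(y, I) = y + y = 2*y)
1/B(-253, 5) = 1/(2*(-253)) = 1/(-506) = -1/506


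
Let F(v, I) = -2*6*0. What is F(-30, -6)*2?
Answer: 0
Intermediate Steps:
F(v, I) = 0 (F(v, I) = -12*0 = 0)
F(-30, -6)*2 = 0*2 = 0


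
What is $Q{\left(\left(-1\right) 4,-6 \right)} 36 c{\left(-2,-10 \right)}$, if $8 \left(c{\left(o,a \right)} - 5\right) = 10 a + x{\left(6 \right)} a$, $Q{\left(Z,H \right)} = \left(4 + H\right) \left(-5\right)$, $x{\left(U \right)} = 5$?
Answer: $-4950$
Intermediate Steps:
$Q{\left(Z,H \right)} = -20 - 5 H$
$c{\left(o,a \right)} = 5 + \frac{15 a}{8}$ ($c{\left(o,a \right)} = 5 + \frac{10 a + 5 a}{8} = 5 + \frac{15 a}{8}$)
$Q{\left(\left(-1\right) 4,-6 \right)} 36 c{\left(-2,-10 \right)} = \left(-20 - -30\right) 36 \left(5 + \frac{15}{8} \left(-10\right)\right) = \left(-20 + 30\right) 36 \left(5 - \frac{75}{4}\right) = 10 \cdot 36 \left(- \frac{55}{4}\right) = 360 \left(- \frac{55}{4}\right) = -4950$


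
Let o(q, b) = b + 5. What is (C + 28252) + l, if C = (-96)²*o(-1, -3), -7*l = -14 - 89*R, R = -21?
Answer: 46419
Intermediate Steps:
o(q, b) = 5 + b
l = -265 (l = -(-14 - 89*(-21))/7 = -(-14 + 1869)/7 = -⅐*1855 = -265)
C = 18432 (C = (-96)²*(5 - 3) = 9216*2 = 18432)
(C + 28252) + l = (18432 + 28252) - 265 = 46684 - 265 = 46419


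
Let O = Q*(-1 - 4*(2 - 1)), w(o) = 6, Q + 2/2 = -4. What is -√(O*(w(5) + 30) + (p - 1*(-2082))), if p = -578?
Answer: -2*√601 ≈ -49.031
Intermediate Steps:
Q = -5 (Q = -1 - 4 = -5)
O = 25 (O = -5*(-1 - 4*(2 - 1)) = -5*(-1 - 4*1) = -5*(-1 - 4) = -5*(-5) = 25)
-√(O*(w(5) + 30) + (p - 1*(-2082))) = -√(25*(6 + 30) + (-578 - 1*(-2082))) = -√(25*36 + (-578 + 2082)) = -√(900 + 1504) = -√2404 = -2*√601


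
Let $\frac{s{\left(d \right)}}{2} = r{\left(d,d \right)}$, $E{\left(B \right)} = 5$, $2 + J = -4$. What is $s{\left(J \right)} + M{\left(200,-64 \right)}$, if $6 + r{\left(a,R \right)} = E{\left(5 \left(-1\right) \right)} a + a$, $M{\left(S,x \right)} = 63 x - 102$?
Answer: $-4218$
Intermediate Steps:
$J = -6$ ($J = -2 - 4 = -6$)
$M{\left(S,x \right)} = -102 + 63 x$
$r{\left(a,R \right)} = -6 + 6 a$ ($r{\left(a,R \right)} = -6 + \left(5 a + a\right) = -6 + 6 a$)
$s{\left(d \right)} = -12 + 12 d$ ($s{\left(d \right)} = 2 \left(-6 + 6 d\right) = -12 + 12 d$)
$s{\left(J \right)} + M{\left(200,-64 \right)} = \left(-12 + 12 \left(-6\right)\right) + \left(-102 + 63 \left(-64\right)\right) = \left(-12 - 72\right) - 4134 = -84 - 4134 = -4218$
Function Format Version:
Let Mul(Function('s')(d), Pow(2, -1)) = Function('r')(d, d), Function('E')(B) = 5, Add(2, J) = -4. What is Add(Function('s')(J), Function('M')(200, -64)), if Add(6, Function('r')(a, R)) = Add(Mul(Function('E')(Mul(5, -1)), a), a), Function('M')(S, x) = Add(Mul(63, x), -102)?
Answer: -4218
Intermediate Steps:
J = -6 (J = Add(-2, -4) = -6)
Function('M')(S, x) = Add(-102, Mul(63, x))
Function('r')(a, R) = Add(-6, Mul(6, a)) (Function('r')(a, R) = Add(-6, Add(Mul(5, a), a)) = Add(-6, Mul(6, a)))
Function('s')(d) = Add(-12, Mul(12, d)) (Function('s')(d) = Mul(2, Add(-6, Mul(6, d))) = Add(-12, Mul(12, d)))
Add(Function('s')(J), Function('M')(200, -64)) = Add(Add(-12, Mul(12, -6)), Add(-102, Mul(63, -64))) = Add(Add(-12, -72), Add(-102, -4032)) = Add(-84, -4134) = -4218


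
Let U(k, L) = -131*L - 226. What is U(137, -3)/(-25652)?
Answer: -167/25652 ≈ -0.0065102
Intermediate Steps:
U(k, L) = -226 - 131*L
U(137, -3)/(-25652) = (-226 - 131*(-3))/(-25652) = (-226 + 393)*(-1/25652) = 167*(-1/25652) = -167/25652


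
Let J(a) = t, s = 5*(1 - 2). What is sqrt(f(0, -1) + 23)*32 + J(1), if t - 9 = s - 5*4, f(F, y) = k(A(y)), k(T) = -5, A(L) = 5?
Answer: -16 + 96*sqrt(2) ≈ 119.76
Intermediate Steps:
f(F, y) = -5
s = -5 (s = 5*(-1) = -5)
t = -16 (t = 9 + (-5 - 5*4) = 9 + (-5 - 20) = 9 - 25 = -16)
J(a) = -16
sqrt(f(0, -1) + 23)*32 + J(1) = sqrt(-5 + 23)*32 - 16 = sqrt(18)*32 - 16 = (3*sqrt(2))*32 - 16 = 96*sqrt(2) - 16 = -16 + 96*sqrt(2)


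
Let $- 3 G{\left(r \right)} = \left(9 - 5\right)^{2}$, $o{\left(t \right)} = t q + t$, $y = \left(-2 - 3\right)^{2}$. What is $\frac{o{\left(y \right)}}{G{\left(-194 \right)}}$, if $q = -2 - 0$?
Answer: $\frac{75}{16} \approx 4.6875$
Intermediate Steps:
$q = -2$ ($q = -2 + 0 = -2$)
$y = 25$ ($y = \left(-5\right)^{2} = 25$)
$o{\left(t \right)} = - t$ ($o{\left(t \right)} = t \left(-2\right) + t = - 2 t + t = - t$)
$G{\left(r \right)} = - \frac{16}{3}$ ($G{\left(r \right)} = - \frac{\left(9 - 5\right)^{2}}{3} = - \frac{4^{2}}{3} = \left(- \frac{1}{3}\right) 16 = - \frac{16}{3}$)
$\frac{o{\left(y \right)}}{G{\left(-194 \right)}} = \frac{\left(-1\right) 25}{- \frac{16}{3}} = \left(-25\right) \left(- \frac{3}{16}\right) = \frac{75}{16}$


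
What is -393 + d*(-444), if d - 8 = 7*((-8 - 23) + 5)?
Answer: 76863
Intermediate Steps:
d = -174 (d = 8 + 7*((-8 - 23) + 5) = 8 + 7*(-31 + 5) = 8 + 7*(-26) = 8 - 182 = -174)
-393 + d*(-444) = -393 - 174*(-444) = -393 + 77256 = 76863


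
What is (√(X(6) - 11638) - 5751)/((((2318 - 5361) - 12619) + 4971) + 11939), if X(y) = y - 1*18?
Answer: -1917/416 + 5*I*√466/1248 ≈ -4.6082 + 0.086486*I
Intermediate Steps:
X(y) = -18 + y (X(y) = y - 18 = -18 + y)
(√(X(6) - 11638) - 5751)/((((2318 - 5361) - 12619) + 4971) + 11939) = (√((-18 + 6) - 11638) - 5751)/((((2318 - 5361) - 12619) + 4971) + 11939) = (√(-12 - 11638) - 5751)/(((-3043 - 12619) + 4971) + 11939) = (√(-11650) - 5751)/((-15662 + 4971) + 11939) = (5*I*√466 - 5751)/(-10691 + 11939) = (-5751 + 5*I*√466)/1248 = (-5751 + 5*I*√466)*(1/1248) = -1917/416 + 5*I*√466/1248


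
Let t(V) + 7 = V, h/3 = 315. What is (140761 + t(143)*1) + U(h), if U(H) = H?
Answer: 141842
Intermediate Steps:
h = 945 (h = 3*315 = 945)
t(V) = -7 + V
(140761 + t(143)*1) + U(h) = (140761 + (-7 + 143)*1) + 945 = (140761 + 136*1) + 945 = (140761 + 136) + 945 = 140897 + 945 = 141842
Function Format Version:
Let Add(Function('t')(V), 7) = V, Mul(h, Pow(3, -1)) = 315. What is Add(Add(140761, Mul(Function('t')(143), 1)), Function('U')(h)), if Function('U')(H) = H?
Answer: 141842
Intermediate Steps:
h = 945 (h = Mul(3, 315) = 945)
Function('t')(V) = Add(-7, V)
Add(Add(140761, Mul(Function('t')(143), 1)), Function('U')(h)) = Add(Add(140761, Mul(Add(-7, 143), 1)), 945) = Add(Add(140761, Mul(136, 1)), 945) = Add(Add(140761, 136), 945) = Add(140897, 945) = 141842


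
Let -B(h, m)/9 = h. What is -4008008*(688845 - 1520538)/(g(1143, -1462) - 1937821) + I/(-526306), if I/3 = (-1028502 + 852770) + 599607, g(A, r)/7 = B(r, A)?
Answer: -1754407713217929339/971410878790 ≈ -1.8060e+6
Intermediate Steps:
B(h, m) = -9*h
g(A, r) = -63*r (g(A, r) = 7*(-9*r) = -63*r)
I = 1271625 (I = 3*((-1028502 + 852770) + 599607) = 3*(-175732 + 599607) = 3*423875 = 1271625)
-4008008*(688845 - 1520538)/(g(1143, -1462) - 1937821) + I/(-526306) = -4008008*(688845 - 1520538)/(-63*(-1462) - 1937821) + 1271625/(-526306) = -4008008*(-831693/(92106 - 1937821)) + 1271625*(-1/526306) = -4008008/((-1845715*(-1/831693))) - 1271625/526306 = -4008008/1845715/831693 - 1271625/526306 = -4008008*831693/1845715 - 1271625/526306 = -3333432197544/1845715 - 1271625/526306 = -1754407713217929339/971410878790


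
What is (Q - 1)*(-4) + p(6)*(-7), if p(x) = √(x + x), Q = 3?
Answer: -8 - 14*√3 ≈ -32.249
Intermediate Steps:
p(x) = √2*√x (p(x) = √(2*x) = √2*√x)
(Q - 1)*(-4) + p(6)*(-7) = (3 - 1)*(-4) + (√2*√6)*(-7) = 2*(-4) + (2*√3)*(-7) = -8 - 14*√3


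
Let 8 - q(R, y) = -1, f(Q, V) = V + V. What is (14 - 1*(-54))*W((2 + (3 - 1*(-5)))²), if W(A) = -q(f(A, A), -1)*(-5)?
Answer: 3060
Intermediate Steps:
f(Q, V) = 2*V
q(R, y) = 9 (q(R, y) = 8 - 1*(-1) = 8 + 1 = 9)
W(A) = 45 (W(A) = -1*9*(-5) = -9*(-5) = 45)
(14 - 1*(-54))*W((2 + (3 - 1*(-5)))²) = (14 - 1*(-54))*45 = (14 + 54)*45 = 68*45 = 3060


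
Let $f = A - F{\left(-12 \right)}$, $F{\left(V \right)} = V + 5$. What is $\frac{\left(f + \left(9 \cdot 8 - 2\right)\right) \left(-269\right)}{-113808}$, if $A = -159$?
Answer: $- \frac{11029}{56904} \approx -0.19382$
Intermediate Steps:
$F{\left(V \right)} = 5 + V$
$f = -152$ ($f = -159 - \left(5 - 12\right) = -159 - -7 = -159 + 7 = -152$)
$\frac{\left(f + \left(9 \cdot 8 - 2\right)\right) \left(-269\right)}{-113808} = \frac{\left(-152 + \left(9 \cdot 8 - 2\right)\right) \left(-269\right)}{-113808} = \left(-152 + \left(72 - 2\right)\right) \left(-269\right) \left(- \frac{1}{113808}\right) = \left(-152 + 70\right) \left(-269\right) \left(- \frac{1}{113808}\right) = \left(-82\right) \left(-269\right) \left(- \frac{1}{113808}\right) = 22058 \left(- \frac{1}{113808}\right) = - \frac{11029}{56904}$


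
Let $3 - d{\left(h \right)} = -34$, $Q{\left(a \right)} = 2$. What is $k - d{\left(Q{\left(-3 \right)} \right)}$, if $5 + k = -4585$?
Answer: $-4627$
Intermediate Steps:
$k = -4590$ ($k = -5 - 4585 = -4590$)
$d{\left(h \right)} = 37$ ($d{\left(h \right)} = 3 - -34 = 3 + 34 = 37$)
$k - d{\left(Q{\left(-3 \right)} \right)} = -4590 - 37 = -4627$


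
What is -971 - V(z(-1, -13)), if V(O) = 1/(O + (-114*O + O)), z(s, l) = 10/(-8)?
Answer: -135941/140 ≈ -971.01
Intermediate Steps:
z(s, l) = -5/4 (z(s, l) = 10*(-⅛) = -5/4)
V(O) = -1/(112*O) (V(O) = 1/(O - 113*O) = 1/(-112*O) = -1/(112*O))
-971 - V(z(-1, -13)) = -971 - (-1)/(112*(-5/4)) = -971 - (-1)*(-4)/(112*5) = -971 - 1*1/140 = -971 - 1/140 = -135941/140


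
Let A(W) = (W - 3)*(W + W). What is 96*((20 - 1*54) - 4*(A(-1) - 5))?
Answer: -4416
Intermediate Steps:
A(W) = 2*W*(-3 + W) (A(W) = (-3 + W)*(2*W) = 2*W*(-3 + W))
96*((20 - 1*54) - 4*(A(-1) - 5)) = 96*((20 - 1*54) - 4*(2*(-1)*(-3 - 1) - 5)) = 96*((20 - 54) - 4*(2*(-1)*(-4) - 5)) = 96*(-34 - 4*(8 - 5)) = 96*(-34 - 4*3) = 96*(-34 - 12) = 96*(-46) = -4416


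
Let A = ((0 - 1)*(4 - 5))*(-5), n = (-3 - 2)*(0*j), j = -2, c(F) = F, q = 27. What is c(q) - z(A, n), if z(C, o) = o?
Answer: 27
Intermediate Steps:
n = 0 (n = (-3 - 2)*(0*(-2)) = -5*0 = 0)
A = -5 (A = -1*(-1)*(-5) = 1*(-5) = -5)
c(q) - z(A, n) = 27 - 1*0 = 27 + 0 = 27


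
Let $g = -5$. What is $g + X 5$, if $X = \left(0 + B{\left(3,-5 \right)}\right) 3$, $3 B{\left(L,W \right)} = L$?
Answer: $10$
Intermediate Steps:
$B{\left(L,W \right)} = \frac{L}{3}$
$X = 3$ ($X = \left(0 + \frac{1}{3} \cdot 3\right) 3 = \left(0 + 1\right) 3 = 1 \cdot 3 = 3$)
$g + X 5 = -5 + 3 \cdot 5 = -5 + 15 = 10$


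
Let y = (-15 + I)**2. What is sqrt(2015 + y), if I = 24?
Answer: 4*sqrt(131) ≈ 45.782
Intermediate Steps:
y = 81 (y = (-15 + 24)**2 = 9**2 = 81)
sqrt(2015 + y) = sqrt(2015 + 81) = sqrt(2096) = 4*sqrt(131)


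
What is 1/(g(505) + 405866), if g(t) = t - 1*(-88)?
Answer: 1/406459 ≈ 2.4603e-6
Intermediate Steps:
g(t) = 88 + t (g(t) = t + 88 = 88 + t)
1/(g(505) + 405866) = 1/((88 + 505) + 405866) = 1/(593 + 405866) = 1/406459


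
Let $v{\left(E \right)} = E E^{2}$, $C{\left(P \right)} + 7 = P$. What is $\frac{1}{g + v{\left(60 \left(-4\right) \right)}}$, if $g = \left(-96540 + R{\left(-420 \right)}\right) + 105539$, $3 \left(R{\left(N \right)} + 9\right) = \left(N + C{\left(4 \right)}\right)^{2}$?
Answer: $- \frac{1}{13755367} \approx -7.2699 \cdot 10^{-8}$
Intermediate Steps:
$C{\left(P \right)} = -7 + P$
$R{\left(N \right)} = -9 + \frac{\left(-3 + N\right)^{2}}{3}$ ($R{\left(N \right)} = -9 + \frac{\left(N + \left(-7 + 4\right)\right)^{2}}{3} = -9 + \frac{\left(N - 3\right)^{2}}{3} = -9 + \frac{\left(-3 + N\right)^{2}}{3}$)
$g = 68633$ ($g = \left(-96540 - \left(9 - \frac{\left(-3 - 420\right)^{2}}{3}\right)\right) + 105539 = \left(-96540 - \left(9 - \frac{\left(-423\right)^{2}}{3}\right)\right) + 105539 = \left(-96540 + \left(-9 + \frac{1}{3} \cdot 178929\right)\right) + 105539 = \left(-96540 + \left(-9 + 59643\right)\right) + 105539 = \left(-96540 + 59634\right) + 105539 = -36906 + 105539 = 68633$)
$v{\left(E \right)} = E^{3}$
$\frac{1}{g + v{\left(60 \left(-4\right) \right)}} = \frac{1}{68633 + \left(60 \left(-4\right)\right)^{3}} = \frac{1}{68633 + \left(-240\right)^{3}} = \frac{1}{68633 - 13824000} = \frac{1}{-13755367} = - \frac{1}{13755367}$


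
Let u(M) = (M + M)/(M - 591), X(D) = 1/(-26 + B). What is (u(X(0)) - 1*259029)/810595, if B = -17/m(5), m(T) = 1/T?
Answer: -8496410228/26588326595 ≈ -0.31955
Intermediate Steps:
B = -85 (B = -17/(1/5) = -17/⅕ = -17*5 = -85)
X(D) = -1/111 (X(D) = 1/(-26 - 85) = 1/(-111) = -1/111)
u(M) = 2*M/(-591 + M) (u(M) = (2*M)/(-591 + M) = 2*M/(-591 + M))
(u(X(0)) - 1*259029)/810595 = (2*(-1/111)/(-591 - 1/111) - 1*259029)/810595 = (2*(-1/111)/(-65602/111) - 259029)*(1/810595) = (2*(-1/111)*(-111/65602) - 259029)*(1/810595) = (1/32801 - 259029)*(1/810595) = -8496410228/32801*1/810595 = -8496410228/26588326595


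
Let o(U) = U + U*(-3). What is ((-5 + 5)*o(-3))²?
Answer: 0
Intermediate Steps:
o(U) = -2*U (o(U) = U - 3*U = -2*U)
((-5 + 5)*o(-3))² = ((-5 + 5)*(-2*(-3)))² = (0*6)² = 0² = 0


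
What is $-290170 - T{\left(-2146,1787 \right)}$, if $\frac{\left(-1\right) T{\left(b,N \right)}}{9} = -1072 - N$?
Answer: $-315901$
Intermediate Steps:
$T{\left(b,N \right)} = 9648 + 9 N$ ($T{\left(b,N \right)} = - 9 \left(-1072 - N\right) = 9648 + 9 N$)
$-290170 - T{\left(-2146,1787 \right)} = -290170 - \left(9648 + 9 \cdot 1787\right) = -290170 - \left(9648 + 16083\right) = -290170 - 25731 = -315901$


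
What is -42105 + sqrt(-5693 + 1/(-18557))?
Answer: -42105 + I*sqrt(1960454302114)/18557 ≈ -42105.0 + 75.452*I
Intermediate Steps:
-42105 + sqrt(-5693 + 1/(-18557)) = -42105 + sqrt(-5693 - 1/18557) = -42105 + sqrt(-105645002/18557) = -42105 + I*sqrt(1960454302114)/18557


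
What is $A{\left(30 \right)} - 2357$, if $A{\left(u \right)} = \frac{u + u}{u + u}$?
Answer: $-2356$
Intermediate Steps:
$A{\left(u \right)} = 1$ ($A{\left(u \right)} = \frac{2 u}{2 u} = 2 u \frac{1}{2 u} = 1$)
$A{\left(30 \right)} - 2357 = 1 - 2357 = -2356$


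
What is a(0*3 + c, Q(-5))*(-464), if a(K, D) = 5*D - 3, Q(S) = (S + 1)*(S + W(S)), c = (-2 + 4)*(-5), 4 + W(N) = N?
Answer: -128528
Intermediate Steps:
W(N) = -4 + N
c = -10 (c = 2*(-5) = -10)
Q(S) = (1 + S)*(-4 + 2*S) (Q(S) = (S + 1)*(S + (-4 + S)) = (1 + S)*(-4 + 2*S))
a(K, D) = -3 + 5*D
a(0*3 + c, Q(-5))*(-464) = (-3 + 5*(-4 - 2*(-5) + 2*(-5)²))*(-464) = (-3 + 5*(-4 + 10 + 2*25))*(-464) = (-3 + 5*(-4 + 10 + 50))*(-464) = (-3 + 5*56)*(-464) = (-3 + 280)*(-464) = 277*(-464) = -128528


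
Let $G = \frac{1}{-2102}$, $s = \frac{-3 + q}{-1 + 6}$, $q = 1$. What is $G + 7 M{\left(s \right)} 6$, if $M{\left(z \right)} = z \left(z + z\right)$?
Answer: $\frac{706247}{52550} \approx 13.44$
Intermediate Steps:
$s = - \frac{2}{5}$ ($s = \frac{-3 + 1}{-1 + 6} = - \frac{2}{5} \approx -0.4$)
$M{\left(z \right)} = 2 z^{2}$ ($M{\left(z \right)} = z 2 z = 2 z^{2}$)
$G = - \frac{1}{2102} \approx -0.00047574$
$G + 7 M{\left(s \right)} 6 = - \frac{1}{2102} + 7 \cdot 2 \left(- \frac{2}{5}\right)^{2} \cdot 6 = - \frac{1}{2102} + 7 \cdot 2 \cdot \frac{4}{25} \cdot 6 = - \frac{1}{2102} + 7 \cdot \frac{8}{25} \cdot 6 = - \frac{1}{2102} + \frac{56}{25} \cdot 6 = - \frac{1}{2102} + \frac{336}{25} = \frac{706247}{52550}$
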